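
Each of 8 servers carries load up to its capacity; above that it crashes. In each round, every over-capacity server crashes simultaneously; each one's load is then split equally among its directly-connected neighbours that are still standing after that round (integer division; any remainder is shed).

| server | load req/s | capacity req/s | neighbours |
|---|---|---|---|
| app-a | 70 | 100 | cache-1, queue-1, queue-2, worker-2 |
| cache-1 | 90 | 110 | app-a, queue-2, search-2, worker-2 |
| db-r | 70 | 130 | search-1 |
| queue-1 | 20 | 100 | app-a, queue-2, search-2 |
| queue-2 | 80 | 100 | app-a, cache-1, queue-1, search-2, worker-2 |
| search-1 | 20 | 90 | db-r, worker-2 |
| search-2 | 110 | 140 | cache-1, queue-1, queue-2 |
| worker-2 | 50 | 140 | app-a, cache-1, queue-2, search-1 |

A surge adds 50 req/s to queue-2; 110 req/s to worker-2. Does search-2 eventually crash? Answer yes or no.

Round 1 — queue-2 at 130 > 100; worker-2 at 160 > 140. queue-2, worker-2 crash.
  queue-2 sheds 130 req/s to app-a, cache-1, queue-1, search-2: 32 each (2 lost).
    app-a: 70+32 = 102 > 100
    cache-1: 90+32 = 122 > 110
    queue-1: 20+32 = 52 ≤ 100
    search-2: 110+32 = 142 > 140
  worker-2 sheds 160 req/s to app-a, cache-1, search-1: 53 each (1 lost).
    app-a: 102+53 = 155 > 100
    cache-1: 122+53 = 175 > 110
    search-1: 20+53 = 73 ≤ 90
Round 2 — app-a, cache-1, search-2 crash.
  app-a sheds 155 req/s to queue-1: 155 each.
    queue-1: 52+155 = 207 > 100
  cache-1 sheds 175 req/s: no online neighbours, lost.
  search-2 sheds 142 req/s to queue-1: 142 each.
    queue-1: 207+142 = 349 > 100
Round 3 — queue-1 crashes.
  queue-1 sheds 349 req/s: no online neighbours, lost.
No further crashes.

yes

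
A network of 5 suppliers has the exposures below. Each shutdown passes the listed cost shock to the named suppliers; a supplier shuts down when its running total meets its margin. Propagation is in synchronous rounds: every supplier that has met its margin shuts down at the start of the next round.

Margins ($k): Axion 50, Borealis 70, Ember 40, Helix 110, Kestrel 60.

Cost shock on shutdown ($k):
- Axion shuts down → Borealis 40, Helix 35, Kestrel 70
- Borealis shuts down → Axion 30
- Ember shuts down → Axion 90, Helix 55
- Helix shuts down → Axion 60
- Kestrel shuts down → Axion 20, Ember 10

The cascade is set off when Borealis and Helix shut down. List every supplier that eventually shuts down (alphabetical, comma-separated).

Round 1 — Borealis, Helix shut down (initial).
  Axion: +30+60 → 90 ≥ 50
Round 2 — Axion shuts down.
  Kestrel: +70 → 70 ≥ 60
Round 3 — Kestrel shuts down.
  Ember: +10 → 10 < 40
No further shutdowns.

Axion, Borealis, Helix, Kestrel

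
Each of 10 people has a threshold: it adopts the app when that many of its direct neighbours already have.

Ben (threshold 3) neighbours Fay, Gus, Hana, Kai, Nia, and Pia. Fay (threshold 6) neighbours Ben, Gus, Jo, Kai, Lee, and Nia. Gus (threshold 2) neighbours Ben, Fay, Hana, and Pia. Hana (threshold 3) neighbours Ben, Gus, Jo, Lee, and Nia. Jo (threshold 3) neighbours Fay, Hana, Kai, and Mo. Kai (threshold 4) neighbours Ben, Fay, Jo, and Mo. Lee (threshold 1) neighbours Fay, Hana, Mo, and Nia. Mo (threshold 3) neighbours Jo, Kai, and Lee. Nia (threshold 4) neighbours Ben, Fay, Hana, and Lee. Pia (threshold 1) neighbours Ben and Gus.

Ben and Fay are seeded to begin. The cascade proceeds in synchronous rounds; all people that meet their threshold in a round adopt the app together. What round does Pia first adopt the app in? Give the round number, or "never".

2

Round 1 — Ben, Fay adopt the app (initial).
Round 2 — checking thresholds:
  Gus: 2 of 4 neighbours ≥ 2, adopts the app.
  Hana: 1 of 5 neighbours < 3, not yet.
  Jo: 1 of 4 neighbours < 3, not yet.
  Kai: 2 of 4 neighbours < 4, not yet.
  Lee: 1 of 4 neighbours ≥ 1, adopts the app.
  Nia: 2 of 4 neighbours < 4, not yet.
  Pia: 1 of 2 neighbours ≥ 1, adopts the app.
Round 3 — checking thresholds:
  Hana: 3 of 5 neighbours ≥ 3, adopts the app.
  Jo: 1 of 4 neighbours < 3, not yet.
  Kai: 2 of 4 neighbours < 4, not yet.
  Mo: 1 of 3 neighbours < 3, not yet.
  Nia: 3 of 4 neighbours < 4, not yet.
Round 4 — checking thresholds:
  Jo: 2 of 4 neighbours < 3, not yet.
  Kai: 2 of 4 neighbours < 4, not yet.
  Mo: 1 of 3 neighbours < 3, not yet.
  Nia: 4 of 4 neighbours ≥ 4, adopts the app.
Round 5 — no new adoptions; cascade stops.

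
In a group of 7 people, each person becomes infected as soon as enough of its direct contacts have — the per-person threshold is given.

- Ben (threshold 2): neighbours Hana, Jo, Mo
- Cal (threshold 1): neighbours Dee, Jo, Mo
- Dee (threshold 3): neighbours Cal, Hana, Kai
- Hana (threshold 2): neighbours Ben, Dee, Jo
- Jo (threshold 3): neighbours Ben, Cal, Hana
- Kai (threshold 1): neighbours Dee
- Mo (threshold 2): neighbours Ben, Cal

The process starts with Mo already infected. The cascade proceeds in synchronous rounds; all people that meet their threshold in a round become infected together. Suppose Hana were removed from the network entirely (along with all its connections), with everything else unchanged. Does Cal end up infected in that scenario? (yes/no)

With Hana removed:
Round 1 — Mo becomes infected (initial).
Round 2 — checking thresholds:
  Ben: 1 of 2 neighbours < 2, holds.
  Cal: 1 of 3 neighbours ≥ 1, becomes infected.
Round 3 — no new infections; cascade stops.

yes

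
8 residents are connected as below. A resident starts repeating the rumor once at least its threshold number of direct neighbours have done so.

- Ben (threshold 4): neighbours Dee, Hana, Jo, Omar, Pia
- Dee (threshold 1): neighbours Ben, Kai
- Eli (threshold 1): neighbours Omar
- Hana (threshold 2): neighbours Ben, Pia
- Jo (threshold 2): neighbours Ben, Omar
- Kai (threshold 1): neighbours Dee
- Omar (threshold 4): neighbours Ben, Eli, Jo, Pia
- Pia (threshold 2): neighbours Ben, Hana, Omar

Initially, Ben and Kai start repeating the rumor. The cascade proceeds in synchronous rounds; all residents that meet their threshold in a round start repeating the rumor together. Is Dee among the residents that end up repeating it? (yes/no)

Round 1 — Ben, Kai start repeating the rumor (initial).
Round 2 — checking thresholds:
  Dee: 2 of 2 neighbours ≥ 1, starts repeating the rumor.
  Hana: 1 of 2 neighbours < 2, below threshold.
  Jo: 1 of 2 neighbours < 2, below threshold.
  Omar: 1 of 4 neighbours < 4, below threshold.
  Pia: 1 of 3 neighbours < 2, below threshold.
Round 3 — no new spreads; cascade stops.

yes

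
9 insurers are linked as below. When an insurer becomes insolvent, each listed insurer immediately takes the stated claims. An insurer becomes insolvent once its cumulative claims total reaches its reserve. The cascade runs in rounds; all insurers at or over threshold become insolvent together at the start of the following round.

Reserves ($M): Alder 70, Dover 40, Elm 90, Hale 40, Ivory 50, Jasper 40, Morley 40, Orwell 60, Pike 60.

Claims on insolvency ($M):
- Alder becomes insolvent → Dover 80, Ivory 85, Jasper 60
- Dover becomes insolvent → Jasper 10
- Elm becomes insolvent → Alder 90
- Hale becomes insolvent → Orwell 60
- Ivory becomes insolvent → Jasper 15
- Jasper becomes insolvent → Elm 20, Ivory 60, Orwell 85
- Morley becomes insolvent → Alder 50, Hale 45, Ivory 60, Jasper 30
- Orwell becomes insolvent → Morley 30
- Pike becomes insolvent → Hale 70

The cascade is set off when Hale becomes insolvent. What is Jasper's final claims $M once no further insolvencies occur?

Round 1 — Hale becomes insolvent (initial).
  Orwell: +60 → 60 ≥ 60
Round 2 — Orwell becomes insolvent.
  Morley: +30 → 30 < 40
No further insolvencies.

0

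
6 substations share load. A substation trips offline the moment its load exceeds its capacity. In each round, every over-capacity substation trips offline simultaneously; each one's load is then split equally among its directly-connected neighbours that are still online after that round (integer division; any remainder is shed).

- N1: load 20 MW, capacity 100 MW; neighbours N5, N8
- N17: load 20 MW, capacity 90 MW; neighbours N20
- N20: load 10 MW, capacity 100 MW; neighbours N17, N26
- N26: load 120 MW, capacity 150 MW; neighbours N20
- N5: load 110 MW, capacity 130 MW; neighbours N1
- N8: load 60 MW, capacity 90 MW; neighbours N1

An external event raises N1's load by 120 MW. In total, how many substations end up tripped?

Round 1 — N1 at 140 > 100. N1 trips offline.
  N1 sheds 140 MW to N5, N8: 70 each.
    N5: 110+70 = 180 > 130
    N8: 60+70 = 130 > 90
Round 2 — N5, N8 trip offline.
  N5 sheds 180 MW: no online neighbours, lost.
  N8 sheds 130 MW: no online neighbours, lost.
No further trips.

3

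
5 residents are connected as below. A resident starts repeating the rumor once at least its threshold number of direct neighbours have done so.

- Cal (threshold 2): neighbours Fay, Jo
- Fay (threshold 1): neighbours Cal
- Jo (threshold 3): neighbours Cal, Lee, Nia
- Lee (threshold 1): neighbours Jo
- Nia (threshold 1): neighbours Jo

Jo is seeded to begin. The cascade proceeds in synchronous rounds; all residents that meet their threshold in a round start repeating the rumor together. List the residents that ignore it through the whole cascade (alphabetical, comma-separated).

Cal, Fay

Round 1 — Jo starts repeating the rumor (initial).
Round 2 — checking thresholds:
  Cal: 1 of 2 neighbours < 2, below threshold.
  Lee: 1 of 1 neighbours ≥ 1, starts repeating the rumor.
  Nia: 1 of 1 neighbours ≥ 1, starts repeating the rumor.
Round 3 — no new spreads; cascade stops.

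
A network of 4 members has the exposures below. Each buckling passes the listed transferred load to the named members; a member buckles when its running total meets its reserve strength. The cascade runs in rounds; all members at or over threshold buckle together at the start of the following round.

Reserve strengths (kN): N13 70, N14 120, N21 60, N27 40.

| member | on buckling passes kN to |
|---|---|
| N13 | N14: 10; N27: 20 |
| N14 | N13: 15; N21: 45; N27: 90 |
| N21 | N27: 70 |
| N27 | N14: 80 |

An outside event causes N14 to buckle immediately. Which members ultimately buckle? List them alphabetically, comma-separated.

N14, N27

Round 1 — N14 buckles (initial).
  N13: +15 → 15 < 70
  N21: +45 → 45 < 60
  N27: +90 → 90 ≥ 40
Round 2 — N27 buckles.
No further bucklings.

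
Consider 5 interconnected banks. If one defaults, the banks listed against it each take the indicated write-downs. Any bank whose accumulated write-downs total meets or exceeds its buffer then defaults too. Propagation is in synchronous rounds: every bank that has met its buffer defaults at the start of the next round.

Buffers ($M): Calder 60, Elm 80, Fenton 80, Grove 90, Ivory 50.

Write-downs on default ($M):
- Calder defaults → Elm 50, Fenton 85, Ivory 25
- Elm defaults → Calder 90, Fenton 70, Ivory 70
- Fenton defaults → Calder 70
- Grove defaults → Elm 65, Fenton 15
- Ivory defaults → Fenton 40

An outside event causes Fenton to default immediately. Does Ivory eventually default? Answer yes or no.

Round 1 — Fenton defaults (initial).
  Calder: +70 → 70 ≥ 60
Round 2 — Calder defaults.
  Elm: +50 → 50 < 80
  Ivory: +25 → 25 < 50
No further defaults.

no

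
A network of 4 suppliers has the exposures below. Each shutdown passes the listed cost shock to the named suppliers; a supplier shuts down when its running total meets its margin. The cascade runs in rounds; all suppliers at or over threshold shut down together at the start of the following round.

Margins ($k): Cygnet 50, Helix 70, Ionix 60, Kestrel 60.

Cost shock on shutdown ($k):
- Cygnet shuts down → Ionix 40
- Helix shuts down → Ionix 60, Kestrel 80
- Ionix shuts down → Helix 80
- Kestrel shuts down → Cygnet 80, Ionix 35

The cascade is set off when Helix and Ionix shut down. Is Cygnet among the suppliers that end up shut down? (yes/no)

yes

Round 1 — Helix, Ionix shut down (initial).
  Kestrel: +80 → 80 ≥ 60
Round 2 — Kestrel shuts down.
  Cygnet: +80 → 80 ≥ 50
Round 3 — Cygnet shuts down.
No further shutdowns.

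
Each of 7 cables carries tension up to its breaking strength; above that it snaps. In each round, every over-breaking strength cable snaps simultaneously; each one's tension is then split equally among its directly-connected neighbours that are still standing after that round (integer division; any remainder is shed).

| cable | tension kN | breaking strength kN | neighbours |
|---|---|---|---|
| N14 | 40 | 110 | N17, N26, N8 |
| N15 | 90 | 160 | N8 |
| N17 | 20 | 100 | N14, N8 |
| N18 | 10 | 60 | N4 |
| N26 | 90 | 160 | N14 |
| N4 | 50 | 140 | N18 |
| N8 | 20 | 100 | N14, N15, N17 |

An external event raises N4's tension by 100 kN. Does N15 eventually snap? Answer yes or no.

Round 1 — N4 at 150 > 140. N4 snaps.
  N4 sheds 150 kN to N18: 150 each.
    N18: 10+150 = 160 > 60
Round 2 — N18 snaps.
  N18 sheds 160 kN: no online neighbours, lost.
No further breaks.

no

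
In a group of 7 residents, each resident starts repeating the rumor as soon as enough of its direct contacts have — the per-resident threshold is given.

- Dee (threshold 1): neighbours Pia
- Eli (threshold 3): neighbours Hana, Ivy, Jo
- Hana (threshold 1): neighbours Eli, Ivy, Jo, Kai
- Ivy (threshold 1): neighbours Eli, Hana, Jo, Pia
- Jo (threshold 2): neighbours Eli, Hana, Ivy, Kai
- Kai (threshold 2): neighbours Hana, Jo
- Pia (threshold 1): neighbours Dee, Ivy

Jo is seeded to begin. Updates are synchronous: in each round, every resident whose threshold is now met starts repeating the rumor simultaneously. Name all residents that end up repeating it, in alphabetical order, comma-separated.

Round 1 — Jo starts repeating the rumor (initial).
Round 2 — checking thresholds:
  Eli: 1 of 3 neighbours < 3, holds.
  Hana: 1 of 4 neighbours ≥ 1, starts repeating the rumor.
  Ivy: 1 of 4 neighbours ≥ 1, starts repeating the rumor.
  Kai: 1 of 2 neighbours < 2, holds.
Round 3 — checking thresholds:
  Eli: 3 of 3 neighbours ≥ 3, starts repeating the rumor.
  Kai: 2 of 2 neighbours ≥ 2, starts repeating the rumor.
  Pia: 1 of 2 neighbours ≥ 1, starts repeating the rumor.
Round 4 — checking thresholds:
  Dee: 1 of 1 neighbours ≥ 1, starts repeating the rumor.
Round 5 — no new spreads; cascade stops.

Dee, Eli, Hana, Ivy, Jo, Kai, Pia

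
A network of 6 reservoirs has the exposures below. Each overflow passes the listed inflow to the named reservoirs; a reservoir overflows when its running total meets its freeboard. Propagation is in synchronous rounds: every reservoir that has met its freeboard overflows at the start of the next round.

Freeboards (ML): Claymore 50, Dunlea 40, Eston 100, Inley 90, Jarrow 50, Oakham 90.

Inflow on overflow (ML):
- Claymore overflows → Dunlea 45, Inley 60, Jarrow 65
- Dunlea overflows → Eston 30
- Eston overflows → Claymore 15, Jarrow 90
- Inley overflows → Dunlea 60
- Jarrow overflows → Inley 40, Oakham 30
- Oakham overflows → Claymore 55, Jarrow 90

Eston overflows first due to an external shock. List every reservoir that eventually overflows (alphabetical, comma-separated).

Eston, Jarrow

Round 1 — Eston overflows (initial).
  Claymore: +15 → 15 < 50
  Jarrow: +90 → 90 ≥ 50
Round 2 — Jarrow overflows.
  Inley: +40 → 40 < 90
  Oakham: +30 → 30 < 90
No further overflows.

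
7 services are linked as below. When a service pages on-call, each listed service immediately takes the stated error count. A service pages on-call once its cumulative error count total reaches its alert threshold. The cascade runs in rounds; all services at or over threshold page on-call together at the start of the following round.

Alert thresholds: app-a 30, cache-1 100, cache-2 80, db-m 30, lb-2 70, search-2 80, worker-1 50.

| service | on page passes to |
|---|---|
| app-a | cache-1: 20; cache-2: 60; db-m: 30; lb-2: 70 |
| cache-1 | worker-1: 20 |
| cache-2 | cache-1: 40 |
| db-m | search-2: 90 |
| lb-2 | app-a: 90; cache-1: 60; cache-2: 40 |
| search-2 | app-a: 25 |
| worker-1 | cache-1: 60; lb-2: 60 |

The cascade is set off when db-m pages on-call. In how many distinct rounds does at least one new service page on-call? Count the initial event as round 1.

Round 1 — db-m pages on-call (initial).
  search-2: +90 → 90 ≥ 80
Round 2 — search-2 pages on-call.
  app-a: +25 → 25 < 30
No further pages.

2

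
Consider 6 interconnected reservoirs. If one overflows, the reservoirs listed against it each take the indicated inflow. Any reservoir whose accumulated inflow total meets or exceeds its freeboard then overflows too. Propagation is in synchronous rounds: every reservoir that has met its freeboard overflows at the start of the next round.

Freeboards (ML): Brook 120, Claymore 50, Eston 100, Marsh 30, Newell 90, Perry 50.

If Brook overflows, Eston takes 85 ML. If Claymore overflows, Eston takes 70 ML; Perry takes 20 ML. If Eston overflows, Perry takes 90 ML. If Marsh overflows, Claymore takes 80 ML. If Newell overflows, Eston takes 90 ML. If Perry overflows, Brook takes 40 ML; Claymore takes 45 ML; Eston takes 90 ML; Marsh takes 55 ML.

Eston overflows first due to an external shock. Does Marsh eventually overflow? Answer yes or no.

Round 1 — Eston overflows (initial).
  Perry: +90 → 90 ≥ 50
Round 2 — Perry overflows.
  Brook: +40 → 40 < 120
  Claymore: +45 → 45 < 50
  Marsh: +55 → 55 ≥ 30
Round 3 — Marsh overflows.
  Claymore: +80 → 125 ≥ 50
Round 4 — Claymore overflows.
No further overflows.

yes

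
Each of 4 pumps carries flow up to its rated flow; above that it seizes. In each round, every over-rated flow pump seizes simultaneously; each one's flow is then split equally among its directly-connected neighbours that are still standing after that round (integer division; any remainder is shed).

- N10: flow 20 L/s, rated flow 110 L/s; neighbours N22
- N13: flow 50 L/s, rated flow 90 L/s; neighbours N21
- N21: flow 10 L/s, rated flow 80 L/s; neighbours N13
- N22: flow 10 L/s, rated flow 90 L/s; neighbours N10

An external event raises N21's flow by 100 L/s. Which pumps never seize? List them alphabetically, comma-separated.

Round 1 — N21 at 110 > 80. N21 seizes.
  N21 sheds 110 L/s to N13: 110 each.
    N13: 50+110 = 160 > 90
Round 2 — N13 seizes.
  N13 sheds 160 L/s: no online neighbours, lost.
No further seizures.

N10, N22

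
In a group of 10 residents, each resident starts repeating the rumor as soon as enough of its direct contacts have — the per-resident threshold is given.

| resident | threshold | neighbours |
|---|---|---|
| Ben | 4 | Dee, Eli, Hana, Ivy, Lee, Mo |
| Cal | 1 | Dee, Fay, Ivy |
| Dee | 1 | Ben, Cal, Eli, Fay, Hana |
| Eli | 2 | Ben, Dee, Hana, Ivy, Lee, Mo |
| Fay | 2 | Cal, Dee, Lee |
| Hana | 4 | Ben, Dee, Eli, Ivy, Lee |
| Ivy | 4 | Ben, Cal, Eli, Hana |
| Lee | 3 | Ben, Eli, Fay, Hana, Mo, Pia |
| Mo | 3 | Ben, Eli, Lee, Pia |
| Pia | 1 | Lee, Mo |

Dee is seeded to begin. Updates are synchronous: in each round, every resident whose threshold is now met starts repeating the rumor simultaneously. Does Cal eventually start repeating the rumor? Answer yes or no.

Round 1 — Dee starts repeating the rumor (initial).
Round 2 — checking thresholds:
  Ben: 1 of 6 neighbours < 4, holds.
  Cal: 1 of 3 neighbours ≥ 1, starts repeating the rumor.
  Eli: 1 of 6 neighbours < 2, holds.
  Fay: 1 of 3 neighbours < 2, holds.
  Hana: 1 of 5 neighbours < 4, holds.
Round 3 — checking thresholds:
  Ben: 1 of 6 neighbours < 4, holds.
  Eli: 1 of 6 neighbours < 2, holds.
  Fay: 2 of 3 neighbours ≥ 2, starts repeating the rumor.
  Hana: 1 of 5 neighbours < 4, holds.
  Ivy: 1 of 4 neighbours < 4, holds.
Round 4 — no new spreads; cascade stops.

yes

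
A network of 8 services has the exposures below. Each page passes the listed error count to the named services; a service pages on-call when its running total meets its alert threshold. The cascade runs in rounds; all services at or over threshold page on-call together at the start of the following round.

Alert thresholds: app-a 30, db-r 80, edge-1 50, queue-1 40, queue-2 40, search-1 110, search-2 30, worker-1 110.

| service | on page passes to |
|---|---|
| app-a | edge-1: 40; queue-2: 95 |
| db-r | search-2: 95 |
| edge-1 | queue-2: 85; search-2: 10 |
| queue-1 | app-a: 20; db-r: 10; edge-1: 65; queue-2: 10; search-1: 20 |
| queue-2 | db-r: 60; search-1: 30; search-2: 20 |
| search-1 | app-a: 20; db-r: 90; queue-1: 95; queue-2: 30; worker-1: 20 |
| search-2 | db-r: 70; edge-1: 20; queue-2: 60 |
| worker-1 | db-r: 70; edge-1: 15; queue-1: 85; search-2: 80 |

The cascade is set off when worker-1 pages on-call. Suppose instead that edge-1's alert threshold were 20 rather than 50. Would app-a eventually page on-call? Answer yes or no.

With edge-1's alert threshold at 20:
Round 1 — worker-1 pages on-call (initial).
  db-r: +70 → 70 < 80
  edge-1: +15 → 15 < 20
  queue-1: +85 → 85 ≥ 40
  search-2: +80 → 80 ≥ 30
Round 2 — queue-1, search-2 page on-call.
  app-a: +20 → 20 < 30
  db-r: +10+70 → 150 ≥ 80
  edge-1: +65+20 → 100 ≥ 20
  queue-2: +10+60 → 70 ≥ 40
  search-1: +20 → 20 < 110
Round 3 — db-r, edge-1, queue-2 page on-call.
  search-1: +30 → 50 < 110
No further pages.

no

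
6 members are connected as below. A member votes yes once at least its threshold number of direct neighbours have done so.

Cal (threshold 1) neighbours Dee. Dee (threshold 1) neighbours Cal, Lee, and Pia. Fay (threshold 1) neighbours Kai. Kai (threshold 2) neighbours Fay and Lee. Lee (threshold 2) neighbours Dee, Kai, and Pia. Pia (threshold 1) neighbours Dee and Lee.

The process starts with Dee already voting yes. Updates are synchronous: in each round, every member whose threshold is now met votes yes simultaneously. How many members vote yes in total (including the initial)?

Round 1 — Dee votes yes (initial).
Round 2 — checking thresholds:
  Cal: 1 of 1 neighbours ≥ 1, votes yes.
  Lee: 1 of 3 neighbours < 2, below threshold.
  Pia: 1 of 2 neighbours ≥ 1, votes yes.
Round 3 — checking thresholds:
  Lee: 2 of 3 neighbours ≥ 2, votes yes.
Round 4 — no new yes votes; cascade stops.

4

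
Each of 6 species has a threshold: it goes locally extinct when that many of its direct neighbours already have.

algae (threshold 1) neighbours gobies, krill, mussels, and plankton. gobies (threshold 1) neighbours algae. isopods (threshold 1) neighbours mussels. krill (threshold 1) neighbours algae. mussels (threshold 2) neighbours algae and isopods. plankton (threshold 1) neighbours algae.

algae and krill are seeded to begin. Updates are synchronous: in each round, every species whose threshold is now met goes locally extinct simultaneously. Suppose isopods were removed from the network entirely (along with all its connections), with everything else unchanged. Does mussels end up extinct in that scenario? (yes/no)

no

With isopods removed:
Round 1 — algae, krill go locally extinct (initial).
Round 2 — checking thresholds:
  gobies: 1 of 1 neighbours ≥ 1, goes locally extinct.
  mussels: 1 of 1 neighbours < 2, below threshold.
  plankton: 1 of 1 neighbours ≥ 1, goes locally extinct.
Round 3 — no new extinctions; cascade stops.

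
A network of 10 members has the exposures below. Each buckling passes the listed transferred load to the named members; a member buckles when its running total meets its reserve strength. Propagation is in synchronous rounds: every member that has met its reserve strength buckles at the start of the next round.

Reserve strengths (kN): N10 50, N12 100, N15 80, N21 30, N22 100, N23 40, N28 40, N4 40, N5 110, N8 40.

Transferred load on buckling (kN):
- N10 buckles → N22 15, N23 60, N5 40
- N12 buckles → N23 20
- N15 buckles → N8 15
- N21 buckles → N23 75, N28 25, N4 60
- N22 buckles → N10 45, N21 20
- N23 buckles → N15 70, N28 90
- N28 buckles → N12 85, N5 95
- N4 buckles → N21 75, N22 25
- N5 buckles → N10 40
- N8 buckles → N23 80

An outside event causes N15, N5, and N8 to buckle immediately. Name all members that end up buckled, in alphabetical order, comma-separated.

Round 1 — N15, N5, N8 buckle (initial).
  N10: +40 → 40 < 50
  N23: +80 → 80 ≥ 40
Round 2 — N23 buckles.
  N28: +90 → 90 ≥ 40
Round 3 — N28 buckles.
  N12: +85 → 85 < 100
No further bucklings.

N15, N23, N28, N5, N8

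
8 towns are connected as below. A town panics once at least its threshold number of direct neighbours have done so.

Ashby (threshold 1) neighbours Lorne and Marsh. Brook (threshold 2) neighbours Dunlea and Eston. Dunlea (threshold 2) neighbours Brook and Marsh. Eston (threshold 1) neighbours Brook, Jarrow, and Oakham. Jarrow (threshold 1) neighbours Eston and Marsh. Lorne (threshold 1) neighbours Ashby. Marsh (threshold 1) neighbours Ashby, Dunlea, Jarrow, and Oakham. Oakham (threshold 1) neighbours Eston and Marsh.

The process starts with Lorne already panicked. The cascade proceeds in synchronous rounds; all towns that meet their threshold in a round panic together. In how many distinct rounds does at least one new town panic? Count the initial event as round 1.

5

Round 1 — Lorne panics (initial).
Round 2 — checking thresholds:
  Ashby: 1 of 2 neighbours ≥ 1, panics.
Round 3 — checking thresholds:
  Marsh: 1 of 4 neighbours ≥ 1, panics.
Round 4 — checking thresholds:
  Dunlea: 1 of 2 neighbours < 2, below threshold.
  Jarrow: 1 of 2 neighbours ≥ 1, panics.
  Oakham: 1 of 2 neighbours ≥ 1, panics.
Round 5 — checking thresholds:
  Dunlea: 1 of 2 neighbours < 2, below threshold.
  Eston: 2 of 3 neighbours ≥ 1, panics.
Round 6 — no new panics; cascade stops.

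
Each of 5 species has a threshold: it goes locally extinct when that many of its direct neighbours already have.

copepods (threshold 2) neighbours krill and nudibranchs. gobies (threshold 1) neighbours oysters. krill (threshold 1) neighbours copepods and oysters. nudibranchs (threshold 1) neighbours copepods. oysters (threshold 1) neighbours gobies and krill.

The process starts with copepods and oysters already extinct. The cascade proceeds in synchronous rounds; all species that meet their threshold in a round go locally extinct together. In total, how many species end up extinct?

5

Round 1 — copepods, oysters go locally extinct (initial).
Round 2 — checking thresholds:
  gobies: 1 of 1 neighbours ≥ 1, goes locally extinct.
  krill: 2 of 2 neighbours ≥ 1, goes locally extinct.
  nudibranchs: 1 of 1 neighbours ≥ 1, goes locally extinct.
Round 3 — no new extinctions; cascade stops.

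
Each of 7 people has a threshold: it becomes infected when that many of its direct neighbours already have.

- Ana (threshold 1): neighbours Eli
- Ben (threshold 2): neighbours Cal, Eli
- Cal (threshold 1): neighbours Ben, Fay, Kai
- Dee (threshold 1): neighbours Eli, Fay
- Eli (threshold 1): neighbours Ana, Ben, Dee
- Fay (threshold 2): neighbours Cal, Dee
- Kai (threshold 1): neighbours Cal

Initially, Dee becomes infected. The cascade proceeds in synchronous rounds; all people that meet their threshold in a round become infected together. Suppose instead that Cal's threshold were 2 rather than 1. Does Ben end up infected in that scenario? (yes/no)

no

With Cal's threshold at 2:
Round 1 — Dee becomes infected (initial).
Round 2 — checking thresholds:
  Eli: 1 of 3 neighbours ≥ 1, becomes infected.
  Fay: 1 of 2 neighbours < 2, not yet.
Round 3 — checking thresholds:
  Ana: 1 of 1 neighbours ≥ 1, becomes infected.
  Ben: 1 of 2 neighbours < 2, not yet.
  Fay: 1 of 2 neighbours < 2, not yet.
Round 4 — no new infections; cascade stops.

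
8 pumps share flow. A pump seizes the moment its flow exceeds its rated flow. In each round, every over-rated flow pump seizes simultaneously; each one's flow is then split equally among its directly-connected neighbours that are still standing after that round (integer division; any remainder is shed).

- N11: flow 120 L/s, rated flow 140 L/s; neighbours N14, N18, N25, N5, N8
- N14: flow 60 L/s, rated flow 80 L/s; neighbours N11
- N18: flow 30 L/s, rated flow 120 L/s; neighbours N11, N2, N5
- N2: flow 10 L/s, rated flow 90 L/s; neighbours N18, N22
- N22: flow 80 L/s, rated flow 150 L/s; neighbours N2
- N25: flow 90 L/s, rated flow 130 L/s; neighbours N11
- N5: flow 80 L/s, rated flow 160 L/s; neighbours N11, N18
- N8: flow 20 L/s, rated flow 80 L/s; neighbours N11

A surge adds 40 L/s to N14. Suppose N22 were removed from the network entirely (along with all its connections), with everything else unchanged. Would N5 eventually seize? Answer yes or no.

no

With N22 removed:
Round 1 — N14 at 100 > 80. N14 seizes.
  N14 sheds 100 L/s to N11: 100 each.
    N11: 120+100 = 220 > 140
Round 2 — N11 seizes.
  N11 sheds 220 L/s to N18, N25, N5, N8: 55 each.
    N18: 30+55 = 85 ≤ 120
    N25: 90+55 = 145 > 130
    N5: 80+55 = 135 ≤ 160
    N8: 20+55 = 75 ≤ 80
Round 3 — N25 seizes.
  N25 sheds 145 L/s: no online neighbours, lost.
No further seizures.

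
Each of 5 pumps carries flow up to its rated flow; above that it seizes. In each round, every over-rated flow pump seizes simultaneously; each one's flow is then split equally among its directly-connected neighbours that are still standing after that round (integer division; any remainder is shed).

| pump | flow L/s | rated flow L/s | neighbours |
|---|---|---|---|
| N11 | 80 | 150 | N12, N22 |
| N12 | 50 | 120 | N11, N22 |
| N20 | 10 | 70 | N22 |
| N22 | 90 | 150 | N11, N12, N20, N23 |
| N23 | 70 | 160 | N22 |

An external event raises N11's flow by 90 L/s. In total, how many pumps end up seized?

4

Round 1 — N11 at 170 > 150. N11 seizes.
  N11 sheds 170 L/s to N12, N22: 85 each.
    N12: 50+85 = 135 > 120
    N22: 90+85 = 175 > 150
Round 2 — N12, N22 seize.
  N12 sheds 135 L/s: no online neighbours, lost.
  N22 sheds 175 L/s to N20, N23: 87 each (1 lost).
    N20: 10+87 = 97 > 70
    N23: 70+87 = 157 ≤ 160
Round 3 — N20 seizes.
  N20 sheds 97 L/s: no online neighbours, lost.
No further seizures.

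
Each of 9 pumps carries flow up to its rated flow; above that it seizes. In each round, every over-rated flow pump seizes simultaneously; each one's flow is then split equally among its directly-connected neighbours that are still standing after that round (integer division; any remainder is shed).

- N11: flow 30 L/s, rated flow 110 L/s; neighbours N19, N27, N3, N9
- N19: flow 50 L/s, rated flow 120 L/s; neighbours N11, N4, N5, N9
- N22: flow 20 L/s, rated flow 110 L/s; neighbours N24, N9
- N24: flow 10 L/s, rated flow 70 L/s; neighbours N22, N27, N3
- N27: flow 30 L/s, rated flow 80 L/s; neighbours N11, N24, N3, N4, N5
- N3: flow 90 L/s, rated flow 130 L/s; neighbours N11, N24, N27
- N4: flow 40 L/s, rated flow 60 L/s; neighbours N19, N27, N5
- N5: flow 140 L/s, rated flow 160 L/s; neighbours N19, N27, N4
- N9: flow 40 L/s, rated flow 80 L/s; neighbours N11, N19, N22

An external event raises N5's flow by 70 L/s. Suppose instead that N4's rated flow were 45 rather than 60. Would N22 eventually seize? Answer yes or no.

With N4's rated flow at 45:
Round 1 — N5 at 210 > 160. N5 seizes.
  N5 sheds 210 L/s to N19, N27, N4: 70 each.
    N19: 50+70 = 120 ≤ 120
    N27: 30+70 = 100 > 80
    N4: 40+70 = 110 > 45
Round 2 — N27, N4 seize.
  N27 sheds 100 L/s to N11, N24, N3: 33 each (1 lost).
    N11: 30+33 = 63 ≤ 110
    N24: 10+33 = 43 ≤ 70
    N3: 90+33 = 123 ≤ 130
  N4 sheds 110 L/s to N19: 110 each.
    N19: 120+110 = 230 > 120
Round 3 — N19 seizes.
  N19 sheds 230 L/s to N11, N9: 115 each.
    N11: 63+115 = 178 > 110
    N9: 40+115 = 155 > 80
Round 4 — N11, N9 seize.
  N11 sheds 178 L/s to N3: 178 each.
    N3: 123+178 = 301 > 130
  N9 sheds 155 L/s to N22: 155 each.
    N22: 20+155 = 175 > 110
Round 5 — N22, N3 seize.
  N22 sheds 175 L/s to N24: 175 each.
    N24: 43+175 = 218 > 70
  N3 sheds 301 L/s to N24: 301 each.
    N24: 218+301 = 519 > 70
Round 6 — N24 seizes.
  N24 sheds 519 L/s: no online neighbours, lost.
No further seizures.

yes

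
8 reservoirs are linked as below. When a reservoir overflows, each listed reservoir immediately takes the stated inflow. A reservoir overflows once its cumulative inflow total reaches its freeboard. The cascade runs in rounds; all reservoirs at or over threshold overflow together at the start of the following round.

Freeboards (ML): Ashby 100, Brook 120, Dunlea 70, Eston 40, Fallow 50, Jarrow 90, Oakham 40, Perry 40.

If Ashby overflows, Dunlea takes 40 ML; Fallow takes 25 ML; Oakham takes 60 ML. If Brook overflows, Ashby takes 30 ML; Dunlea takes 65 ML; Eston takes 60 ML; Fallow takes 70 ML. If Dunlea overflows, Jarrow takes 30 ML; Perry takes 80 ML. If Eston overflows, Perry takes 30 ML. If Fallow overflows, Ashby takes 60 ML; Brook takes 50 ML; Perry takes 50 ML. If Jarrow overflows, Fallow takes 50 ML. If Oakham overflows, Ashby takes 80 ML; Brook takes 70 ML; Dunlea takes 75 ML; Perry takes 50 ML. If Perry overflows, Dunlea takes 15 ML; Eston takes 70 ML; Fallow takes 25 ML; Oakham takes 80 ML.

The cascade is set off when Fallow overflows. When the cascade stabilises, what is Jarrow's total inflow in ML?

Round 1 — Fallow overflows (initial).
  Ashby: +60 → 60 < 100
  Brook: +50 → 50 < 120
  Perry: +50 → 50 ≥ 40
Round 2 — Perry overflows.
  Dunlea: +15 → 15 < 70
  Eston: +70 → 70 ≥ 40
  Oakham: +80 → 80 ≥ 40
Round 3 — Eston, Oakham overflow.
  Ashby: +80 → 140 ≥ 100
  Brook: +70 → 120 ≥ 120
  Dunlea: +75 → 90 ≥ 70
Round 4 — Ashby, Brook, Dunlea overflow.
  Jarrow: +30 → 30 < 90
No further overflows.

30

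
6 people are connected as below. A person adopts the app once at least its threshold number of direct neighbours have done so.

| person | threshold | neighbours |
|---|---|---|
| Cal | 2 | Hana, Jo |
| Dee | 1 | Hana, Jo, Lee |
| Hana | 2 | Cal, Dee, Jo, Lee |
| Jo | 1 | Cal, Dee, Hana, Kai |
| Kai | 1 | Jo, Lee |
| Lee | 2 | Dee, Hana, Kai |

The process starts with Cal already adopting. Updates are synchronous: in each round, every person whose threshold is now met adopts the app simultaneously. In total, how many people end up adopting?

6

Round 1 — Cal adopts the app (initial).
Round 2 — checking thresholds:
  Hana: 1 of 4 neighbours < 2, not yet.
  Jo: 1 of 4 neighbours ≥ 1, adopts the app.
Round 3 — checking thresholds:
  Dee: 1 of 3 neighbours ≥ 1, adopts the app.
  Hana: 2 of 4 neighbours ≥ 2, adopts the app.
  Kai: 1 of 2 neighbours ≥ 1, adopts the app.
Round 4 — checking thresholds:
  Lee: 3 of 3 neighbours ≥ 2, adopts the app.
Round 5 — no new adoptions; cascade stops.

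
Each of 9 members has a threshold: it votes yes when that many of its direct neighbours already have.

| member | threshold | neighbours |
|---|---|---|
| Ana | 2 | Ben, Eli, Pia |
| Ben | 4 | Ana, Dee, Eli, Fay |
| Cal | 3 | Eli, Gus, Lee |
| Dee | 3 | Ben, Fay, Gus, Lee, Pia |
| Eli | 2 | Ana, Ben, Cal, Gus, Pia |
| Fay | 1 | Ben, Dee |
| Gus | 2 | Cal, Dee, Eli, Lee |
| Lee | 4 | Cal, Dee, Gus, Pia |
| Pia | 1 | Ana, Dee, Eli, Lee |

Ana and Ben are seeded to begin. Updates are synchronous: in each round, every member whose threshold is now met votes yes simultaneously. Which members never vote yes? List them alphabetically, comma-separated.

Round 1 — Ana, Ben vote yes (initial).
Round 2 — checking thresholds:
  Dee: 1 of 5 neighbours < 3, below threshold.
  Eli: 2 of 5 neighbours ≥ 2, votes yes.
  Fay: 1 of 2 neighbours ≥ 1, votes yes.
  Pia: 1 of 4 neighbours ≥ 1, votes yes.
Round 3 — checking thresholds:
  Cal: 1 of 3 neighbours < 3, below threshold.
  Dee: 3 of 5 neighbours ≥ 3, votes yes.
  Gus: 1 of 4 neighbours < 2, below threshold.
  Lee: 1 of 4 neighbours < 4, below threshold.
Round 4 — checking thresholds:
  Cal: 1 of 3 neighbours < 3, below threshold.
  Gus: 2 of 4 neighbours ≥ 2, votes yes.
  Lee: 2 of 4 neighbours < 4, below threshold.
Round 5 — no new yes votes; cascade stops.

Cal, Lee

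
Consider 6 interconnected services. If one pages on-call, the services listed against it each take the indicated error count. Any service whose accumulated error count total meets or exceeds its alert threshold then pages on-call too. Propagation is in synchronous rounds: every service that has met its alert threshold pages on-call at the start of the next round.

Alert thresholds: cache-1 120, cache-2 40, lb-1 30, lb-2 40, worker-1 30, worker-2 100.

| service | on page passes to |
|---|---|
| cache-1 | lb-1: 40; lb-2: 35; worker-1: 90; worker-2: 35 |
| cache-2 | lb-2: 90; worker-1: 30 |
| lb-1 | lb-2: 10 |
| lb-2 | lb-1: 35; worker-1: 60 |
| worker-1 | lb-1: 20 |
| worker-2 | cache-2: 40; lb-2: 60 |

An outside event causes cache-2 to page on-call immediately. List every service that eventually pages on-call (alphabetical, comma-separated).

cache-2, lb-1, lb-2, worker-1

Round 1 — cache-2 pages on-call (initial).
  lb-2: +90 → 90 ≥ 40
  worker-1: +30 → 30 ≥ 30
Round 2 — lb-2, worker-1 page on-call.
  lb-1: +35+20 → 55 ≥ 30
Round 3 — lb-1 pages on-call.
No further pages.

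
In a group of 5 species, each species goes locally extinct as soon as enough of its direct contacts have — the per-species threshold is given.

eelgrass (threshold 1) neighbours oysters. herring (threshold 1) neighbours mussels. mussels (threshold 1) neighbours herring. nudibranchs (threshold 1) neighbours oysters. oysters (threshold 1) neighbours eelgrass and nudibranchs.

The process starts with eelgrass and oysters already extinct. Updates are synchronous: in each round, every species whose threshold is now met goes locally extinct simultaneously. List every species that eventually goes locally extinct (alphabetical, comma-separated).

Round 1 — eelgrass, oysters go locally extinct (initial).
Round 2 — checking thresholds:
  nudibranchs: 1 of 1 neighbours ≥ 1, goes locally extinct.
Round 3 — no new extinctions; cascade stops.

eelgrass, nudibranchs, oysters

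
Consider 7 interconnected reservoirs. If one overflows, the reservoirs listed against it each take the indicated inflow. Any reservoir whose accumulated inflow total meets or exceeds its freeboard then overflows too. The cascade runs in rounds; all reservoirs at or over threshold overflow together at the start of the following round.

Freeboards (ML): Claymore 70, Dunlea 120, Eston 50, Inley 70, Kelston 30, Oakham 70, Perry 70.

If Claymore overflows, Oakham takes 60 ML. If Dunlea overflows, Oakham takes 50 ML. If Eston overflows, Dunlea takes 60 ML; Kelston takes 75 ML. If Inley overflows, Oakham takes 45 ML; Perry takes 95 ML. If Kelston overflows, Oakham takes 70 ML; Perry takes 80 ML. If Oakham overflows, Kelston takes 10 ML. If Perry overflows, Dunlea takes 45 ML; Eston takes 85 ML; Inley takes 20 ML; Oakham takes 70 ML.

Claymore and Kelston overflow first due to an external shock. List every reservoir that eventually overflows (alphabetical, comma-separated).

Round 1 — Claymore, Kelston overflow (initial).
  Oakham: +60+70 → 130 ≥ 70
  Perry: +80 → 80 ≥ 70
Round 2 — Oakham, Perry overflow.
  Dunlea: +45 → 45 < 120
  Eston: +85 → 85 ≥ 50
  Inley: +20 → 20 < 70
Round 3 — Eston overflows.
  Dunlea: +60 → 105 < 120
No further overflows.

Claymore, Eston, Kelston, Oakham, Perry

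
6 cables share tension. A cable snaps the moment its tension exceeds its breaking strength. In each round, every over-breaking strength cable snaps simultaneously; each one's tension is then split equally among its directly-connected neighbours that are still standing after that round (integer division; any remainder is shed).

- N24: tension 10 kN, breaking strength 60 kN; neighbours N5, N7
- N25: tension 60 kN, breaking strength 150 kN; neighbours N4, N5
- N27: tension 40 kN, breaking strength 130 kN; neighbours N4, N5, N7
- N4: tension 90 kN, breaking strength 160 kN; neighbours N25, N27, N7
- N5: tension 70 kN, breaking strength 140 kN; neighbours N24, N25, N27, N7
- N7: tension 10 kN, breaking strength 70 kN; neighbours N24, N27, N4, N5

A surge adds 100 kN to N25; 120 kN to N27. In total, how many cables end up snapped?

6

Round 1 — N25 at 160 > 150; N27 at 160 > 130. N25, N27 snap.
  N25 sheds 160 kN to N4, N5: 80 each.
    N4: 90+80 = 170 > 160
    N5: 70+80 = 150 > 140
  N27 sheds 160 kN to N4, N5, N7: 53 each (1 lost).
    N4: 170+53 = 223 > 160
    N5: 150+53 = 203 > 140
    N7: 10+53 = 63 ≤ 70
Round 2 — N4, N5 snap.
  N4 sheds 223 kN to N7: 223 each.
    N7: 63+223 = 286 > 70
  N5 sheds 203 kN to N24, N7: 101 each (1 lost).
    N24: 10+101 = 111 > 60
    N7: 286+101 = 387 > 70
Round 3 — N24, N7 snap.
  N24 sheds 111 kN: no online neighbours, lost.
  N7 sheds 387 kN: no online neighbours, lost.
No further breaks.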